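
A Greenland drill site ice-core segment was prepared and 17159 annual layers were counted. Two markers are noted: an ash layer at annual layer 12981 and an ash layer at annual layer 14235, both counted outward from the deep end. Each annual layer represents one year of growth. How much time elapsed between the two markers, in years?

1254 years

The two markers are separated by 14235 − 12981 = 1254 annual layers.
One annual layer per year makes the interval 1254 years.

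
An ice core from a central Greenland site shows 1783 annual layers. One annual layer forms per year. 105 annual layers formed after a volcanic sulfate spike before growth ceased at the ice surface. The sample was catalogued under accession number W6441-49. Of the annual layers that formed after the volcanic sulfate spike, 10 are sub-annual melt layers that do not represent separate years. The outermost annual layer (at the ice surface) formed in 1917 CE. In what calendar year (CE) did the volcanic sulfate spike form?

1822 CE

There are 105 annual layers younger than the volcanic sulfate spike.
Removing the 10 false annual layers leaves 105 − 10 = 95 true annual layers beyond the volcanic sulfate spike.
1917 − 95 = 1822 CE.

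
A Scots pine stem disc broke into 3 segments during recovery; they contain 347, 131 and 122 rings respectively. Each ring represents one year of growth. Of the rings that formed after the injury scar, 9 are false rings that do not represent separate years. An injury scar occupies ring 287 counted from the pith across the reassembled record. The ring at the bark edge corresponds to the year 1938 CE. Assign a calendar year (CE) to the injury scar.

1634 CE

Total rings = 347 + 131 + 122 = 600.
Between ring 287 and the bark edge there are 600 − 287 = 313 rings.
313 − 9 false = 304 true rings after the injury scar.
Counting back 304 years from 1938 CE places the injury scar in 1938 − 304 = 1634 CE.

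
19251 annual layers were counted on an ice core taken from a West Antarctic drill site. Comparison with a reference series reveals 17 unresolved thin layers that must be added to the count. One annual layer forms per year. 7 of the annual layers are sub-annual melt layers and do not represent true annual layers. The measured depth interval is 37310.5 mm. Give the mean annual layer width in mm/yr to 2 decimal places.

1.94 mm/yr

After corrections the count is 19251 − 7 + 17 = 19261 annual layers.
37310.5 mm over 19261 years gives 37310.5 / 19261 ≈ 1.94 mm/yr.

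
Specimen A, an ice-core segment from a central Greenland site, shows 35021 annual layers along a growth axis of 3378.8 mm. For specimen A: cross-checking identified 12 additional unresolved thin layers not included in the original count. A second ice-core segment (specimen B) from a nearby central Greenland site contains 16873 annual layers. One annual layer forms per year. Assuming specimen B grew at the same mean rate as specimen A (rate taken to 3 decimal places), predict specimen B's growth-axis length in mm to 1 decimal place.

1619.8 mm

Specimen A: after corrections the count is 35021 + 12 = 35033 annual layers.
A: Extension rate ≈ 3378.8 / 35033 = 0.096 mm per year.
B's length ≈ 0.096 × 16873 = 1619.8 mm.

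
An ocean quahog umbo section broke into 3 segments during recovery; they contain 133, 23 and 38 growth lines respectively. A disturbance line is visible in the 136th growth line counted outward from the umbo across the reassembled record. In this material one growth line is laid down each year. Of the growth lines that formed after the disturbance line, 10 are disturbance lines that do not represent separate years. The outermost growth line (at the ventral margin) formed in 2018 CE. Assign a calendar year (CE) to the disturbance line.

1970 CE

Total growth lines = 133 + 23 + 38 = 194.
Between growth line 136 and the ventral margin there are 194 − 136 = 58 growth lines.
Removing the 10 false growth lines leaves 58 − 10 = 48 true growth lines beyond the disturbance line.
Counting back 48 years from 2018 CE places the disturbance line in 2018 − 48 = 1970 CE.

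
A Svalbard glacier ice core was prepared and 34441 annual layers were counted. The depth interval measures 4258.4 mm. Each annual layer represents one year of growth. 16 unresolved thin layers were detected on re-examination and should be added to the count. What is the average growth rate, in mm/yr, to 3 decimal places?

0.124 mm/yr

True annual layer count = 34441 + 16 = 34457.
Mean rate = 4258.4 mm / 34457 years ≈ 0.124 mm/yr.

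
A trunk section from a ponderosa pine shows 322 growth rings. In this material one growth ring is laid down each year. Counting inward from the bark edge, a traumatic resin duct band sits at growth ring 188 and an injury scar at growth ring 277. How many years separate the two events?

277 − 188 = 89 growth rings lie between the two events.
That is 89 years at one growth ring per year.

89 yr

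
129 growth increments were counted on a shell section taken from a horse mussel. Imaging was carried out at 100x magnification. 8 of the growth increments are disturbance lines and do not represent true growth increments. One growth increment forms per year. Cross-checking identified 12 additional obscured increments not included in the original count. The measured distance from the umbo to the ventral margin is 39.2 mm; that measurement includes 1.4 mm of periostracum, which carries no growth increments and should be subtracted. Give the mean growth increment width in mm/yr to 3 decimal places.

0.284 mm/yr

True growth increment count = 129 − 8 + 12 = 133.
Removing the 1.4 mm offcut leaves 39.2 − 1.4 = 37.8 mm.
Extension rate ≈ 37.8 / 133 = 0.284 mm/yr.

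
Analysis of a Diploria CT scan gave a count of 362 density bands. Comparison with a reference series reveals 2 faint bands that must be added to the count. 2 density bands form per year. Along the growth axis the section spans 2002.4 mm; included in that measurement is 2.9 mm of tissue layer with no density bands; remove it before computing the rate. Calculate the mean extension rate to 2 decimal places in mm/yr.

10.99 mm/yr

Adjusted count: 362 + 2 = 364 density bands.
With 2 density bands per year, 364 / 2 = 182 years.
Net length = 2002.4 − 2.9 = 1999.5 mm.
Mean rate = 1999.5 mm / 182 years ≈ 10.99 mm/yr.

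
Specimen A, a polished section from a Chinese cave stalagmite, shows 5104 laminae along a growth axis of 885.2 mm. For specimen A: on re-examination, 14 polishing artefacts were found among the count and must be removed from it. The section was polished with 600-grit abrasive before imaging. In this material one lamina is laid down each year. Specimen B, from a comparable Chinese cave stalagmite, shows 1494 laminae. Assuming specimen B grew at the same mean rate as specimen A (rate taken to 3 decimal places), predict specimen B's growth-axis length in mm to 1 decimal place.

260.0 mm

Specimen A: adjusted count: 5104 − 14 = 5090 laminae.
A: Mean rate = 885.2 mm / 5090 years ≈ 0.174 mm/year.
For B, 0.174 mm/year × 1494 years = 260.0 mm.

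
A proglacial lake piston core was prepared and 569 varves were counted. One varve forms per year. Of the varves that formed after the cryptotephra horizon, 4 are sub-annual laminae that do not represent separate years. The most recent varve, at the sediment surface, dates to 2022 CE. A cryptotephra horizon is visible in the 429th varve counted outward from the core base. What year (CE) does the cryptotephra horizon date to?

569 − 429 = 140 varves lie beyond the cryptotephra horizon toward the sediment surface.
Removing the 4 false varves leaves 140 − 4 = 136 true varves beyond the cryptotephra horizon.
2022 − 136 = 1886 CE.

1886 CE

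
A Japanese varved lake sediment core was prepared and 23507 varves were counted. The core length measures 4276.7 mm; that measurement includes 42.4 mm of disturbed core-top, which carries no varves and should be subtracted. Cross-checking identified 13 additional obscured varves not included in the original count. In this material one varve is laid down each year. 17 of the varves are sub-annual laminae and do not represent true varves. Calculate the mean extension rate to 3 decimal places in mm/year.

0.180 mm/year

After corrections the count is 23507 − 17 + 13 = 23503 varves.
The growth record spans 4276.7 − 42.4 = 4234.3 mm.
4234.3 mm over 23503 years gives 4234.3 / 23503 ≈ 0.180 mm/year.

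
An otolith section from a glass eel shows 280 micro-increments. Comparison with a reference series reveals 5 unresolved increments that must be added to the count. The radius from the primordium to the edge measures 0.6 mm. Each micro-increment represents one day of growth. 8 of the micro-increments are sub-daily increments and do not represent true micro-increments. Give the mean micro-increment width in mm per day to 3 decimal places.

After corrections the count is 280 − 8 + 5 = 277 micro-increments.
Mean rate = 0.6 mm / 277 days ≈ 0.002 mm per day.

0.002 mm per day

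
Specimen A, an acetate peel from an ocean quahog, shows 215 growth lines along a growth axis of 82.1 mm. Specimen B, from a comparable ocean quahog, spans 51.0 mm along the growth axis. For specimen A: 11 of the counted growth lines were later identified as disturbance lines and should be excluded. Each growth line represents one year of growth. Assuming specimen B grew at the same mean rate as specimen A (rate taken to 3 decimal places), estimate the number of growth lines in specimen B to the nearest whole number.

Specimen A: after corrections the count is 215 − 11 = 204 growth lines.
A: 82.1 mm over 204 years gives 82.1 / 204 ≈ 0.402 mm/year.
For B, 51.0 / 0.402 = 126.87 years ≈ 127 growth lines.

127 growth lines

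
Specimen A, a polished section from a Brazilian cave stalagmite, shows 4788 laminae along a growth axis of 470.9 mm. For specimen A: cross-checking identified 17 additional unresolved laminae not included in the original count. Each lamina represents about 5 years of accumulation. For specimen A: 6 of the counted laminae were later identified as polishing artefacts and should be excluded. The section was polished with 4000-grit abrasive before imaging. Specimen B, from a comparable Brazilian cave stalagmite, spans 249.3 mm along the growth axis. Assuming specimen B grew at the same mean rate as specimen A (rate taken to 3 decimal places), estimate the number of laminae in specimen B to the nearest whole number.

2493 laminae

Specimen A: adjusted count: 4788 − 6 + 17 = 4799 laminae.
Specimen A: at 5 years per lamina, 4799 × 5 = 23995 years.
A: Extension rate ≈ 470.9 / 23995 = 0.020 mm/year.
Specimen B: 249.3 mm / 0.020 mm per year = 12465.00 years; at 5 years per lamina that is 12465.00 / 5 ≈ 2493 laminae.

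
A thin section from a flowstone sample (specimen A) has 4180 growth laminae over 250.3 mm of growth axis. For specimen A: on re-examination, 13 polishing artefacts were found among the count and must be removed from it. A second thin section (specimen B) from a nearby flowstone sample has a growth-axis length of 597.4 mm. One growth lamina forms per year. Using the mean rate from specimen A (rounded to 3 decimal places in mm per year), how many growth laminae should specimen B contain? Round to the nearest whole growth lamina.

9957 growth laminae

Specimen A: true growth lamina count = 4180 − 13 = 4167.
A: Extension rate ≈ 250.3 / 4167 = 0.060 mm/yr.
Specimen B: 597.4 mm / 0.060 mm per year = 9956.67 years ≈ 9957 growth laminae.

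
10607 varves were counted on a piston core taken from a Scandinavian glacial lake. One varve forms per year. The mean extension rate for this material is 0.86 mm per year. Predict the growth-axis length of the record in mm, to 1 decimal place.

10607 years of growth are recorded.
Length ≈ 0.86 × 10607 = 9122.0 mm.

9122.0 mm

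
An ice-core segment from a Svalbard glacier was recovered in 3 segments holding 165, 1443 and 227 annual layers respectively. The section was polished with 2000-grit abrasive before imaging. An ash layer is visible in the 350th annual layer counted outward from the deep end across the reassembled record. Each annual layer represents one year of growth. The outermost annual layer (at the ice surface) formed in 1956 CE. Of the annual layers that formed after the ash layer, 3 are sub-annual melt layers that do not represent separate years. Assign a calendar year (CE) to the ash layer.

474 CE

Total annual layers = 165 + 1443 + 227 = 1835.
The ash layer sits at annual layer 350 from the deep end, so 1835 − 350 = 1485 annual layers formed after it.
1485 − 3 false = 1482 true annual layers after the ash layer.
The annual layer at the ice surface is 1956 CE, so the ash layer dates to 1956 − 1482 = 474 CE.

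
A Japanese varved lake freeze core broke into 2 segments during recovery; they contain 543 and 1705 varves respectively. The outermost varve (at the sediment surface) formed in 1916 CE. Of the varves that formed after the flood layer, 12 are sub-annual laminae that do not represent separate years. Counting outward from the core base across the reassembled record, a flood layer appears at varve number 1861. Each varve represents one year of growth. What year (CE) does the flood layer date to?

Total varves = 543 + 1705 = 2248.
The flood layer sits at varve 1861 from the core base, so 2248 − 1861 = 387 varves formed after it.
387 − 12 false = 375 true varves after the flood layer.
Counting back 375 years from 1916 CE places the flood layer in 1916 − 375 = 1541 CE.

1541 CE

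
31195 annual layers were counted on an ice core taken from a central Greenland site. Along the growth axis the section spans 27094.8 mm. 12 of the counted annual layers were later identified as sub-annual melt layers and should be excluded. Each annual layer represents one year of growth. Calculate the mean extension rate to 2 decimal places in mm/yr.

After corrections the count is 31195 − 12 = 31183 annual layers.
27094.8 mm over 31183 years gives 27094.8 / 31183 ≈ 0.87 mm/yr.

0.87 mm/yr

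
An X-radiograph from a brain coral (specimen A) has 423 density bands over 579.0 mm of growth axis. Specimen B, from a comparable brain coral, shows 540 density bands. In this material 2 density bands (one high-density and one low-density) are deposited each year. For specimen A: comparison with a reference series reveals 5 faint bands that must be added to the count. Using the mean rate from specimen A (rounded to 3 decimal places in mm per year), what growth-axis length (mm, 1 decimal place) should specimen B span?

730.6 mm

Specimen A: after corrections the count is 423 + 5 = 428 density bands.
Specimen A: 428 density bands at 2 per year is 428 / 2 = 214 years.
A: Mean rate = 579.0 mm / 214 years ≈ 2.706 mm/year.
Specimen B: dividing by 2 density bands per year: 540 / 2 = 270 years. B's length ≈ 2.706 × 270 = 730.6 mm.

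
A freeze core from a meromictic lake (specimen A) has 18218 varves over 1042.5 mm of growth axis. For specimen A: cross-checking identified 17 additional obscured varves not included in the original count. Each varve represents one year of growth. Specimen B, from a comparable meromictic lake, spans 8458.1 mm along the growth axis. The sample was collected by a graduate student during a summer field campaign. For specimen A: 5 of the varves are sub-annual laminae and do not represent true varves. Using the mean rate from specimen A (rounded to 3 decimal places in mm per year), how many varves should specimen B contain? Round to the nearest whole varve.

148388 varves

Specimen A: correcting the raw count gives 18218 − 5 + 17 = 18230 true varves.
A: Extension rate ≈ 1042.5 / 18230 = 0.057 mm/year.
Specimen B: 8458.1 mm / 0.057 mm per year = 148387.72 years ≈ 148388 varves.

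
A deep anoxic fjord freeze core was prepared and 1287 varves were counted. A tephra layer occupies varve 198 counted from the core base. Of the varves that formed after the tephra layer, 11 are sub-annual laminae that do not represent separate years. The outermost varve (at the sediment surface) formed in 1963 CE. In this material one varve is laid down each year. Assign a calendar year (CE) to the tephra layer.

Between varve 198 and the sediment surface there are 1287 − 198 = 1089 varves.
Excluding 11 false varves: 1089 − 11 = 1078.
Counting back 1078 years from 1963 CE places the tephra layer in 1963 − 1078 = 885 CE.

885 CE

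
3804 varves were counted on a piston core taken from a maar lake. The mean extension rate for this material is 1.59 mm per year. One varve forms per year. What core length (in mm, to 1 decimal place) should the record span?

6048.4 mm

3804 years of growth are recorded.
Predicted length = 1.59 mm/year × 3804 years = 6048.4 mm.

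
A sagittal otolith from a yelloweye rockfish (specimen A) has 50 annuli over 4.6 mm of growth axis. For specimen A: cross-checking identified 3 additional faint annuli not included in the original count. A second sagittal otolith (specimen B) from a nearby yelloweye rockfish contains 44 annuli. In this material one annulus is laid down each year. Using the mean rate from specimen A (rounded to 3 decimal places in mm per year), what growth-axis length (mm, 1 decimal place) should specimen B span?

3.8 mm

Specimen A: after corrections the count is 50 + 3 = 53 annuli.
A: 4.6 mm over 53 years gives 4.6 / 53 ≈ 0.087 mm/yr.
Length of B = 0.087 × 44 = 3.8 mm.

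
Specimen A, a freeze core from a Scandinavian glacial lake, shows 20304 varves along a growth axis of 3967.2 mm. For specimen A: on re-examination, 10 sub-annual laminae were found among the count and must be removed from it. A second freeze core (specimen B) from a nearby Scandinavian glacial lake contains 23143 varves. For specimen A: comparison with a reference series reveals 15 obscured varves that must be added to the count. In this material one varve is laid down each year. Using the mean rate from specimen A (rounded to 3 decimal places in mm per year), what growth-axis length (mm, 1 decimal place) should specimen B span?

4512.9 mm

Specimen A: adjusted count: 20304 − 10 + 15 = 20309 varves.
A: 3967.2 mm over 20309 years gives 3967.2 / 20309 ≈ 0.195 mm per year.
B's length ≈ 0.195 × 23143 = 4512.9 mm.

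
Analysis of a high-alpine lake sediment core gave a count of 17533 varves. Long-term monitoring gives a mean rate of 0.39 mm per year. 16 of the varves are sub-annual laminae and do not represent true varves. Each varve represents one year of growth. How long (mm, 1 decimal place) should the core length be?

Correcting the raw count gives 17533 − 16 = 17517 true varves.
Predicted length = 0.39 mm/year × 17517 years = 6831.6 mm.

6831.6 mm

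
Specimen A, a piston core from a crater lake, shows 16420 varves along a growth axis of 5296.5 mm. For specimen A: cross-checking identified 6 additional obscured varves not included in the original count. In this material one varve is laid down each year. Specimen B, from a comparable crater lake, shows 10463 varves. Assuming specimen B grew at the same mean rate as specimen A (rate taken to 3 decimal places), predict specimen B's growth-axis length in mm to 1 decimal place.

3369.1 mm

Specimen A: adjusted count: 16420 + 6 = 16426 varves.
A: Mean rate = 5296.5 mm / 16426 years ≈ 0.322 mm/year.
For B, 0.322 mm/year × 10463 years = 3369.1 mm.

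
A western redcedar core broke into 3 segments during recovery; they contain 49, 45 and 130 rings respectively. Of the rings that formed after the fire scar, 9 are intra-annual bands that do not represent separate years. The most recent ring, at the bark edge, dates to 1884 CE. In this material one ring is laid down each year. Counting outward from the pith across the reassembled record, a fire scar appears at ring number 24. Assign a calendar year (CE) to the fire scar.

1693 CE

Total rings = 49 + 45 + 130 = 224.
224 − 24 = 200 rings lie beyond the fire scar toward the bark edge.
200 − 9 false = 191 true rings after the fire scar.
1884 − 191 = 1693 CE.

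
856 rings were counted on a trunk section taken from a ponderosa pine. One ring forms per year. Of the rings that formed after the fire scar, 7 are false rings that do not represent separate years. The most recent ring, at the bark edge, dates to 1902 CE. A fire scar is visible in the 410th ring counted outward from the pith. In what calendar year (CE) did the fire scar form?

856 − 410 = 446 rings lie beyond the fire scar toward the bark edge.
Removing the 7 false rings leaves 446 − 7 = 439 true rings beyond the fire scar.
1902 − 439 = 1463 CE.

1463 CE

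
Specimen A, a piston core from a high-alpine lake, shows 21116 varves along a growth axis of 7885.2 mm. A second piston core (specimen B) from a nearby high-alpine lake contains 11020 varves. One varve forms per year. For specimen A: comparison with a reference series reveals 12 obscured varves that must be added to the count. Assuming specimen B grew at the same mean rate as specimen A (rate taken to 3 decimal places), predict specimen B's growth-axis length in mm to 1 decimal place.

Specimen A: correcting the raw count gives 21116 + 12 = 21128 true varves.
A: 7885.2 mm over 21128 years gives 7885.2 / 21128 ≈ 0.373 mm per year.
Length of B = 0.373 × 11020 = 4110.5 mm.

4110.5 mm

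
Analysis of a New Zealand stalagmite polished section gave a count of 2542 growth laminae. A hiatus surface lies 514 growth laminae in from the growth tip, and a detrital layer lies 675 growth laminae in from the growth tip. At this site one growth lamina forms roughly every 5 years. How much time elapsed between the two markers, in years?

805 years

675 − 514 = 161 growth laminae lie between the two events.
161 growth laminae at 5 years each span 161 × 5 = 805 years.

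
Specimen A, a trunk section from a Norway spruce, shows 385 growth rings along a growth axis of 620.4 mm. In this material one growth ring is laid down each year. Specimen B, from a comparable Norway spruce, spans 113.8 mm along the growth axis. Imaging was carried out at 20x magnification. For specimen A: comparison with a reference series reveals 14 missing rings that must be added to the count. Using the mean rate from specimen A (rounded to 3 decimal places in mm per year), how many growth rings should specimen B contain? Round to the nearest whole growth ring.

73 growth rings

Specimen A: true growth ring count = 385 + 14 = 399.
A: Extension rate ≈ 620.4 / 399 = 1.555 mm/yr.
Specimen B: 113.8 mm / 1.555 mm per year = 73.18 years ≈ 73 growth rings.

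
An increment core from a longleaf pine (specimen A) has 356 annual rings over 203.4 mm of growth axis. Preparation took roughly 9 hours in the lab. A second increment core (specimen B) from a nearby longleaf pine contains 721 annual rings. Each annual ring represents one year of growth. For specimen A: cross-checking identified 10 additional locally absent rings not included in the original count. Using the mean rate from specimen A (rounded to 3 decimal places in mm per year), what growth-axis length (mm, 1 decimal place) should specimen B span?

400.9 mm

Specimen A: adjusted count: 356 + 10 = 366 annual rings.
A: Extension rate ≈ 203.4 / 366 = 0.556 mm/yr.
Length of B = 0.556 × 721 = 400.9 mm.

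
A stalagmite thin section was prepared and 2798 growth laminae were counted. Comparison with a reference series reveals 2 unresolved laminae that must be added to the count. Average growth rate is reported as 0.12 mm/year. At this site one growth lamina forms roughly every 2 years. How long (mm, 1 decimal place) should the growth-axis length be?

True growth lamina count = 2798 + 2 = 2800.
Multiplying by 2 years per growth lamina: 2800 × 2 = 5600 years.
5600 years at 0.12 mm/year gives 0.12 × 5600 = 672.0 mm.

672.0 mm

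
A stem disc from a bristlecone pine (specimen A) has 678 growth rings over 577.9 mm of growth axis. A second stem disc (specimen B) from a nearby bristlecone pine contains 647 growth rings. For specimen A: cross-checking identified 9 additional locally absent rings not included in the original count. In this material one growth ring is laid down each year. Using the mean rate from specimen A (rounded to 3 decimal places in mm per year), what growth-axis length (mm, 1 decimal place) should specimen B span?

Specimen A: adjusted count: 678 + 9 = 687 growth rings.
A: Extension rate ≈ 577.9 / 687 = 0.841 mm/year.
B's length ≈ 0.841 × 647 = 544.1 mm.

544.1 mm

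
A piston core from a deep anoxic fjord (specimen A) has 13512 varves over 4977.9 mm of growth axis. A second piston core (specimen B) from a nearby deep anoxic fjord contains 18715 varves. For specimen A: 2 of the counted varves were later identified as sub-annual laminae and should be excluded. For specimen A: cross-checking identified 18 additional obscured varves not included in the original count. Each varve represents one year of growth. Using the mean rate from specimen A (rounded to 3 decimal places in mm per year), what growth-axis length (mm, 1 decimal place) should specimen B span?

Specimen A: correcting the raw count gives 13512 − 2 + 18 = 13528 true varves.
A: Mean rate = 4977.9 mm / 13528 years ≈ 0.368 mm/yr.
Length of B = 0.368 × 18715 = 6887.1 mm.

6887.1 mm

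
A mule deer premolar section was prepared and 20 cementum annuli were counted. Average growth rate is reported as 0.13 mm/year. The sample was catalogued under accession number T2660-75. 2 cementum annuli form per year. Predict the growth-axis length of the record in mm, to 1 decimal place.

With 2 cementum annuli per year, 20 / 2 = 10 years.
Predicted length = 0.13 mm/year × 10 years = 1.3 mm.

1.3 mm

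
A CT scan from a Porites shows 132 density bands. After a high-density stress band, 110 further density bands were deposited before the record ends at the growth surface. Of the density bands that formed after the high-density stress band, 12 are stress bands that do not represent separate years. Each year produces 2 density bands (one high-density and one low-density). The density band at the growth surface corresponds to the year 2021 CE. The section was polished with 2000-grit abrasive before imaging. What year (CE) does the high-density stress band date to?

1972 CE

110 density bands post-date the high-density stress band.
Removing the 12 false density bands leaves 110 − 12 = 98 true density bands beyond the high-density stress band.
98 density bands at 2 per year is 98 / 2 = 49 years.
2021 − 49 = 1972 CE.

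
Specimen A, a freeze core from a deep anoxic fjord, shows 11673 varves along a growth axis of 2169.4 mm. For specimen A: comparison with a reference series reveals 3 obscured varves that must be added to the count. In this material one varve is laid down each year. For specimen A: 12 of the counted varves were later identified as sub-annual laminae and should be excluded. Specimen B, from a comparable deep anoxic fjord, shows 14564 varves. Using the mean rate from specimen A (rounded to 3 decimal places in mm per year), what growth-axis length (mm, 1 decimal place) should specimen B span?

2708.9 mm

Specimen A: after corrections the count is 11673 − 12 + 3 = 11664 varves.
A: Mean rate = 2169.4 mm / 11664 years ≈ 0.186 mm/year.
B's length ≈ 0.186 × 14564 = 2708.9 mm.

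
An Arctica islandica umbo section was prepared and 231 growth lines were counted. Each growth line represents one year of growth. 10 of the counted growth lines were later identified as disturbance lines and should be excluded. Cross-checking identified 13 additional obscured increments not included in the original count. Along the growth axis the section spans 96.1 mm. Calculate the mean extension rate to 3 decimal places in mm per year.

Adjusted count: 231 − 10 + 13 = 234 growth lines.
Extension rate ≈ 96.1 / 234 = 0.411 mm per year.

0.411 mm per year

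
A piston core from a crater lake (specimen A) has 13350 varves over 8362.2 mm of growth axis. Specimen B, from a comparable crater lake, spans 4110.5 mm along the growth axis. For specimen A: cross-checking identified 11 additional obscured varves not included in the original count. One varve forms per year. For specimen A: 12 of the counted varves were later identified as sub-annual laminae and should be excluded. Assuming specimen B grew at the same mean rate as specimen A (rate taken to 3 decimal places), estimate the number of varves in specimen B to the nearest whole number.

Specimen A: true varve count = 13350 − 12 + 11 = 13349.
A: 8362.2 mm over 13349 years gives 8362.2 / 13349 ≈ 0.626 mm/yr.
Specimen B: 4110.5 mm / 0.626 mm per year = 6566.29 years ≈ 6566 varves.

6566 varves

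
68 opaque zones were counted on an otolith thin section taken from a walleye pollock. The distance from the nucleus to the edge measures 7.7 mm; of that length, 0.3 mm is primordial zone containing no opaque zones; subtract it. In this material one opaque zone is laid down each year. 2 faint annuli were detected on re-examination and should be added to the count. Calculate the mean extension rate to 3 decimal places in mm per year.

After corrections the count is 68 + 2 = 70 opaque zones.
Net length = 7.7 − 0.3 = 7.4 mm.
Mean rate = 7.4 mm / 70 years ≈ 0.106 mm per year.

0.106 mm per year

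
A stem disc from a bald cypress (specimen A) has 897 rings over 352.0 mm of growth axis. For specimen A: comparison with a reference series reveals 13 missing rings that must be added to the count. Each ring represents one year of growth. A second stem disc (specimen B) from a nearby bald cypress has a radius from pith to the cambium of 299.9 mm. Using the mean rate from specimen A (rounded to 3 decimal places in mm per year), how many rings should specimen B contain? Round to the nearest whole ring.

Specimen A: correcting the raw count gives 897 + 13 = 910 true rings.
A: Extension rate ≈ 352.0 / 910 = 0.387 mm/year.
For B, 299.9 / 0.387 = 774.94 years ≈ 775 rings.

775 rings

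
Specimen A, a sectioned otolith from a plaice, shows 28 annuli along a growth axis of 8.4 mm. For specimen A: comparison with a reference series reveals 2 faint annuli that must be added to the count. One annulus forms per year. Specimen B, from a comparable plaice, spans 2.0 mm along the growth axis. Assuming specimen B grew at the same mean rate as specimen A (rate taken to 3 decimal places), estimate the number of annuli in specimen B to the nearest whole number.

7 annuli

Specimen A: adjusted count: 28 + 2 = 30 annuli.
A: Extension rate ≈ 8.4 / 30 = 0.280 mm/year.
B spans 2.0 / 0.280 = 7.14 years ≈ 7 annuli.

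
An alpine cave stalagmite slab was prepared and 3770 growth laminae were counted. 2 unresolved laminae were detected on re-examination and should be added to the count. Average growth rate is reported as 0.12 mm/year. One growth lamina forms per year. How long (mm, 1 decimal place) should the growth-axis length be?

True growth lamina count = 3770 + 2 = 3772.
Length ≈ 0.12 × 3772 = 452.6 mm.

452.6 mm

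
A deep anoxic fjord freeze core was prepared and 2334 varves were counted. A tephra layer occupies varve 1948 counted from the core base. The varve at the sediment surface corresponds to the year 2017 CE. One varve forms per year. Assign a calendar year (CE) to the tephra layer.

The tephra layer sits at varve 1948 from the core base, so 2334 − 1948 = 386 varves formed after it.
The varve at the sediment surface is 2017 CE, so the tephra layer dates to 2017 − 386 = 1631 CE.

1631 CE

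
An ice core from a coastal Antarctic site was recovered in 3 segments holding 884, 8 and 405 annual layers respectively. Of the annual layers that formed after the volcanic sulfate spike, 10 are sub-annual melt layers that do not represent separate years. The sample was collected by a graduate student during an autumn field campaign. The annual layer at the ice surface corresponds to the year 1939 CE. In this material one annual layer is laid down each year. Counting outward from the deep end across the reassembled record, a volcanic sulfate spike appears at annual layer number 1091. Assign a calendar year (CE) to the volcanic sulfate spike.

1743 CE

Total annual layers = 884 + 8 + 405 = 1297.
The volcanic sulfate spike sits at annual layer 1091 from the deep end, so 1297 − 1091 = 206 annual layers formed after it.
Removing the 10 false annual layers leaves 206 − 10 = 196 true annual layers beyond the volcanic sulfate spike.
The annual layer at the ice surface is 1939 CE, so the volcanic sulfate spike dates to 1939 − 196 = 1743 CE.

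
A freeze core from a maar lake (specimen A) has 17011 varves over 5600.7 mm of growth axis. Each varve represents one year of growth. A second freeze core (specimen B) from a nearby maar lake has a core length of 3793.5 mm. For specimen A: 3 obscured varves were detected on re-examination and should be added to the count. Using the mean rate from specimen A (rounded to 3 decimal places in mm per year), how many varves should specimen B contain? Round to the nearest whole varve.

11530 varves

Specimen A: correcting the raw count gives 17011 + 3 = 17014 true varves.
A: Extension rate ≈ 5600.7 / 17014 = 0.329 mm/yr.
Specimen B: 3793.5 mm / 0.329 mm per year = 11530.40 years ≈ 11530 varves.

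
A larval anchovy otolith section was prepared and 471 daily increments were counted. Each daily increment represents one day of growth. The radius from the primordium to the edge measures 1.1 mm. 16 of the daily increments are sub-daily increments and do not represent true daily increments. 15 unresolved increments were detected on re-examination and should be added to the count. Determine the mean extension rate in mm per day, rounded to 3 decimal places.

0.002 mm per day

Adjusted count: 471 − 16 + 15 = 470 daily increments.
1.1 mm over 470 days gives 1.1 / 470 ≈ 0.002 mm per day.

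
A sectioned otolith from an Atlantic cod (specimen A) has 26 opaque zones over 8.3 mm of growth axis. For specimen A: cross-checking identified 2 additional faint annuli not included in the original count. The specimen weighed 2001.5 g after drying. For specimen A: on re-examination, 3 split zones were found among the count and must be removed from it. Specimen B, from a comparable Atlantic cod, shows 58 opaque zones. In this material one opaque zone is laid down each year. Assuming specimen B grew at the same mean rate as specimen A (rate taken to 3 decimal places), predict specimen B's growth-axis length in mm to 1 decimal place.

Specimen A: after corrections the count is 26 − 3 + 2 = 25 opaque zones.
A: 8.3 mm over 25 years gives 8.3 / 25 ≈ 0.332 mm/year.
For B, 0.332 mm/year × 58 years = 19.3 mm.

19.3 mm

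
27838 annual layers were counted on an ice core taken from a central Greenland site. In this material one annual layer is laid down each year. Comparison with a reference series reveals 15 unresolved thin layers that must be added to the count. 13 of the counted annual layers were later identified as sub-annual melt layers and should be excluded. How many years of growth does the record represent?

27840 years

True annual layer count = 27838 − 13 + 15 = 27840.
With a one-to-one annual layer periodicity this is 27840 years.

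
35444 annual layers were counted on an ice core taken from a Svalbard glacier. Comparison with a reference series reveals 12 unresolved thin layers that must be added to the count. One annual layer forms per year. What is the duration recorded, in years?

Correcting the raw count gives 35444 + 12 = 35456 true annual layers.
One annual layer per year makes the duration 35456 years.

35456 years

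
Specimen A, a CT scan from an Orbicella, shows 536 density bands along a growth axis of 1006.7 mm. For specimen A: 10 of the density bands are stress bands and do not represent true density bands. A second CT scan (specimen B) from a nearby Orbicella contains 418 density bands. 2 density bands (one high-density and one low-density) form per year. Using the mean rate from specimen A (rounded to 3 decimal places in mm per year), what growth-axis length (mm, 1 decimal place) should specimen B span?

Specimen A: true density band count = 536 − 10 = 526.
Specimen A: 526 density bands at 2 per year is 526 / 2 = 263 years.
A: Mean rate = 1006.7 mm / 263 years ≈ 3.828 mm/year.
Specimen B: dividing by 2 density bands per year: 418 / 2 = 209 years. Length of B = 3.828 × 209 = 800.1 mm.

800.1 mm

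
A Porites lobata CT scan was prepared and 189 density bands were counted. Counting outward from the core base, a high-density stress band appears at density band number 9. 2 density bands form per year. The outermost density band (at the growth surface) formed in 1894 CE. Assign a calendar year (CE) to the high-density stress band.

Between density band 9 and the growth surface there are 189 − 9 = 180 density bands.
With 2 density bands per year, 180 / 2 = 90 years.
The density band at the growth surface is 1894 CE, so the high-density stress band dates to 1894 − 90 = 1804 CE.

1804 CE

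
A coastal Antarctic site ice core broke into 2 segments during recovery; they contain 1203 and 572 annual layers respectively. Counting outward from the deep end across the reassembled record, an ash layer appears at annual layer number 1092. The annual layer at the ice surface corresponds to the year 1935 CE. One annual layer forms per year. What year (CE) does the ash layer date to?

1252 CE

Total annual layers = 1203 + 572 = 1775.
The ash layer sits at annual layer 1092 from the deep end, so 1775 − 1092 = 683 annual layers formed after it.
Counting back 683 years from 1935 CE places the ash layer in 1935 − 683 = 1252 CE.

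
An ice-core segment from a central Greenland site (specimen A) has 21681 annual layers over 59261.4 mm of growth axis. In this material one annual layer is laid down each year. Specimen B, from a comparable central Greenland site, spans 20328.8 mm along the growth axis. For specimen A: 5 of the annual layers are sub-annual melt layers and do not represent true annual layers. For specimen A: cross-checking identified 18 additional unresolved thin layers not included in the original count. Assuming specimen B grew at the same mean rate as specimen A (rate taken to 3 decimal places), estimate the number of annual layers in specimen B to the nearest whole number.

7441 annual layers

Specimen A: adjusted count: 21681 − 5 + 18 = 21694 annual layers.
A: Extension rate ≈ 59261.4 / 21694 = 2.732 mm/year.
Specimen B: 20328.8 mm / 2.732 mm per year = 7441.00 years ≈ 7441 annual layers.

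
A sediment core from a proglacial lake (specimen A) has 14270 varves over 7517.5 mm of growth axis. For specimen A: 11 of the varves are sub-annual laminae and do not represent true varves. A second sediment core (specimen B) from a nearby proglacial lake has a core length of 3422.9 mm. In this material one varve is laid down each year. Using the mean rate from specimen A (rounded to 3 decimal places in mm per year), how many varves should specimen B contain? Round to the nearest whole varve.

Specimen A: correcting the raw count gives 14270 − 11 = 14259 true varves.
A: Mean rate = 7517.5 mm / 14259 years ≈ 0.527 mm per year.
For B, 3422.9 / 0.527 = 6495.07 years ≈ 6495 varves.

6495 varves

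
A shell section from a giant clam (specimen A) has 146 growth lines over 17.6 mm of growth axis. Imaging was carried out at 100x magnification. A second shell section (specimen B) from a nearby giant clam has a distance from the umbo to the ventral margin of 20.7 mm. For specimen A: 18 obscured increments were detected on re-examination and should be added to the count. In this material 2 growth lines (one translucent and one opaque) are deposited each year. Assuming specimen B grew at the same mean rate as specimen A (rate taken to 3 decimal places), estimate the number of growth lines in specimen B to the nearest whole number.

Specimen A: after corrections the count is 146 + 18 = 164 growth lines.
Specimen A: dividing by 2 growth lines per year: 164 / 2 = 82 years.
A: 17.6 mm over 82 years gives 17.6 / 82 ≈ 0.215 mm/year.
For B, 20.7 / 0.215 = 96.28 years; at 2 growth lines per year that is 96.28 × 2 ≈ 193 growth lines.

193 growth lines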